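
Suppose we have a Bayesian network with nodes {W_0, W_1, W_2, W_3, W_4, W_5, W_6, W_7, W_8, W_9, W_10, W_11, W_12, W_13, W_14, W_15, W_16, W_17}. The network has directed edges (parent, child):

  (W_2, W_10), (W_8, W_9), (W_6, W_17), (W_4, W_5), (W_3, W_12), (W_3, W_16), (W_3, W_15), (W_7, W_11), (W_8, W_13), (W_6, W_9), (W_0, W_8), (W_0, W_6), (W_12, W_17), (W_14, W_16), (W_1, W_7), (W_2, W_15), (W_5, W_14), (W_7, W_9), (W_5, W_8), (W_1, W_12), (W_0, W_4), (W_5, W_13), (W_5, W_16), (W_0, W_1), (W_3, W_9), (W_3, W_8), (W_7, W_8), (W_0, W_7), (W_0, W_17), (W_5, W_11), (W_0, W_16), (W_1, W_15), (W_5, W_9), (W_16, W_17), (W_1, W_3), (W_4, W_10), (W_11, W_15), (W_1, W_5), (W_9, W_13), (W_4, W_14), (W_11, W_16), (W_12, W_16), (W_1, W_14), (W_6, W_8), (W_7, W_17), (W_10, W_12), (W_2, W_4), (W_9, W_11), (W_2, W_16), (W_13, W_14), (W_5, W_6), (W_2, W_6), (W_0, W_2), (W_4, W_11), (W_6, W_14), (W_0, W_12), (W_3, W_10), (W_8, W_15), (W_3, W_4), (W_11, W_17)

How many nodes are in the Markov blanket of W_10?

6

The Markov blanket of a node is its parents, its children, and the other parents of its children.
Parents of W_10: W_2, W_3, W_4.
W_10 has child W_12.
Co-parents of W_10 (other parents of its children):
  W_12: W_0, W_1, W_3
MB(W_10) = {W_0, W_1, W_2, W_3, W_4, W_12}, which has 6 nodes.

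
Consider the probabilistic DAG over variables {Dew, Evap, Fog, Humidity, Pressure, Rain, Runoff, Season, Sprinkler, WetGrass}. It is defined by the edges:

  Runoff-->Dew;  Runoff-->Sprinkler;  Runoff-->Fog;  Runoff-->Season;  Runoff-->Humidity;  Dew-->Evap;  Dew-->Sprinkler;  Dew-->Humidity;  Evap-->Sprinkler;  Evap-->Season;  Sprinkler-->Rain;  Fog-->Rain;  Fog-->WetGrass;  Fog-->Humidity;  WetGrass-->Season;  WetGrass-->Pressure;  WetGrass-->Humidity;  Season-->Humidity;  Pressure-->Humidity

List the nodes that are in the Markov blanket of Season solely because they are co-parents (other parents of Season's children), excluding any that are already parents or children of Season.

Children of Season: Humidity.
  Humidity also has parents Dew, Fog, Pressure, Runoff, WetGrass.
Excluding nodes already adjacent to Season (Evap, Humidity, Runoff, WetGrass), the co-parent-only contribution is {Dew, Fog, Pressure}.

{Dew, Fog, Pressure}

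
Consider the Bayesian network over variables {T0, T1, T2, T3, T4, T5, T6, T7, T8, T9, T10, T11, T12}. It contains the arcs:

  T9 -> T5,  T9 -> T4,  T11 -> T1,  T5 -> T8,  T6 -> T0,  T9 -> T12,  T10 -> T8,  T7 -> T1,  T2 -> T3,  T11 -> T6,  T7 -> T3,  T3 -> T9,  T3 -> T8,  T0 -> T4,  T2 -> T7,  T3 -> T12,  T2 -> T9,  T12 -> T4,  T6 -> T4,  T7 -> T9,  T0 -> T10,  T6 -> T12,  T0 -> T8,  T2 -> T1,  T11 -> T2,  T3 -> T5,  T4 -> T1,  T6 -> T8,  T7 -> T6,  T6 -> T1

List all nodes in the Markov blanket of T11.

T11 has children T1, T2, T6.
Pa(T11) = {}.
Co-parents of T11 (other parents of its children):
  T2: —
  T6: T7
  T1: T2, T4, T6, T7
Taking the union gives {T1, T2, T4, T6, T7}.

{T1, T2, T4, T6, T7}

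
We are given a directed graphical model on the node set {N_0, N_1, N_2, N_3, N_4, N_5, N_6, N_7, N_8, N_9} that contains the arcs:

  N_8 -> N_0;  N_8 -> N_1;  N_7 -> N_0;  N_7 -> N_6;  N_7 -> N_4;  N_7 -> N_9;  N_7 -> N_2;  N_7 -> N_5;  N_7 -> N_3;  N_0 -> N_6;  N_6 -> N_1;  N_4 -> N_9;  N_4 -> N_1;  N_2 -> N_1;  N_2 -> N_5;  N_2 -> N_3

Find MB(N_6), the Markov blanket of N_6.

By definition, MB(N_6) is built from N_6's parents, N_6's children, and the co-parents of N_6.
Parents of N_6: N_0, N_7.
Children of N_6: N_1.
Co-parents of N_6 (other parents of its children):
  N_1: N_2, N_4, N_8
Taking the union gives {N_0, N_1, N_2, N_4, N_7, N_8}.

{N_0, N_1, N_2, N_4, N_7, N_8}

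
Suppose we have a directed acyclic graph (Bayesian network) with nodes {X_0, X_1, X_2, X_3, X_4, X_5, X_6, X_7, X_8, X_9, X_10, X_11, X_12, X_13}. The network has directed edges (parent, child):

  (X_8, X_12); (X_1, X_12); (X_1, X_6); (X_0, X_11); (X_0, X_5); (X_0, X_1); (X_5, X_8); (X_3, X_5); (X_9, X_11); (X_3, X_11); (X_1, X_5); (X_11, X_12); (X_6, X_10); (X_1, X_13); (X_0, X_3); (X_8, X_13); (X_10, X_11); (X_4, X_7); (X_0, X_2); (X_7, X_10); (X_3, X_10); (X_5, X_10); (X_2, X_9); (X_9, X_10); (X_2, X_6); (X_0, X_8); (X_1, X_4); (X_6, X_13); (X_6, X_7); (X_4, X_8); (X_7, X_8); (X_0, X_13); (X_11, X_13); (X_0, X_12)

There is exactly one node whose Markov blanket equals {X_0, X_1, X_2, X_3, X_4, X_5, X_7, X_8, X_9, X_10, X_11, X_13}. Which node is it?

The target node must have every member of {X_0, X_1, X_2, X_3, X_4, X_5, X_7, X_8, X_9, X_10, X_11, X_13} as a parent, child, or co-parent, and no others.
Parents of X_6: X_1, X_2; children: X_7, X_10, X_13; co-parents: X_0, X_1, X_3, X_4, X_5, X_7, X_8, X_9, X_11.
These exactly cover the given set, so the node is X_6.

X_6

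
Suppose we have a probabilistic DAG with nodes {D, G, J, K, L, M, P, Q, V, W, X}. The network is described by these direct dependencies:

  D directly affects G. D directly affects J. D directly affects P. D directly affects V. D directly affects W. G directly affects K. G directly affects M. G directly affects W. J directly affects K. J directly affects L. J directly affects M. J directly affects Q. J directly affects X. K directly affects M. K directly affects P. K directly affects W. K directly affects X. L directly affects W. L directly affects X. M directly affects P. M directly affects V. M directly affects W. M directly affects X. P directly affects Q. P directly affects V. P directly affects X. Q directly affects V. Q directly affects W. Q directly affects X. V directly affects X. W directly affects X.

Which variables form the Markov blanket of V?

By definition, MB(V) is built from V's parents, V's children, and the co-parents of V.
Pa(V) = {D, M, P, Q}.
V's children: X.
Parents of each child, excluding V:
  parents(X) \ {V} = {J, K, L, M, P, Q, W}.
So the Markov blanket of V is {D, J, K, L, M, P, Q, W, X}.

{D, J, K, L, M, P, Q, W, X}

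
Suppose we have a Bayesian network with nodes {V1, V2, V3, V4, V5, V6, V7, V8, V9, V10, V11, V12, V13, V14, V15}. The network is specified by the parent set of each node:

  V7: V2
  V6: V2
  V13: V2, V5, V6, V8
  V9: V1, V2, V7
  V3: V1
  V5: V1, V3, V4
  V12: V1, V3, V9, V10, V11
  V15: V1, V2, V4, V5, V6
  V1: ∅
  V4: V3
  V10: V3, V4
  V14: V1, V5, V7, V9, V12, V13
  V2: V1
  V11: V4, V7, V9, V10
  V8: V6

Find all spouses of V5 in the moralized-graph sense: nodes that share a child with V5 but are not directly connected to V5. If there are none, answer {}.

{V2, V6, V7, V8, V9, V12}

Children of V5: V13, V14, V15.
  V13 also has parents V2, V6, V8.
  parents(V14) \ {V5} = {V1, V7, V9, V12, V13}.
  parents(V15) \ {V5} = {V1, V2, V4, V6}.
Excluding nodes already adjacent to V5 (V1, V3, V4, V13, V14, V15), the co-parent-only contribution is {V2, V6, V7, V8, V9, V12}.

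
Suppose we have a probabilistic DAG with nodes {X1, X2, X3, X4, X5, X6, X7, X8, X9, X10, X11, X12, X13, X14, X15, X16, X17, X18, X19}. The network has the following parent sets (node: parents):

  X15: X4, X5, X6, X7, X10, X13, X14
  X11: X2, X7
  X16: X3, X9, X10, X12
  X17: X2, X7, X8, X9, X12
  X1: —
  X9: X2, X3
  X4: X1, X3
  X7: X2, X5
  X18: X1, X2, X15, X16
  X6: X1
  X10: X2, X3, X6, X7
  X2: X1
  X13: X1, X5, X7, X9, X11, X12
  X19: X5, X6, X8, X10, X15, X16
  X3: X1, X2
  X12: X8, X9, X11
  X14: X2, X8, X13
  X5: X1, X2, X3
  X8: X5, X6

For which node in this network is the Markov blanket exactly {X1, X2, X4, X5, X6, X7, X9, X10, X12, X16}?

X3

The target node must have every member of {X1, X2, X4, X5, X6, X7, X9, X10, X12, X16} as a parent, child, or co-parent, and no others.
Parents of X3: X1, X2; children: X4, X5, X9, X10, X16; co-parents: X1, X2, X6, X7, X9, X10, X12.
These exactly cover the given set, so the node is X3.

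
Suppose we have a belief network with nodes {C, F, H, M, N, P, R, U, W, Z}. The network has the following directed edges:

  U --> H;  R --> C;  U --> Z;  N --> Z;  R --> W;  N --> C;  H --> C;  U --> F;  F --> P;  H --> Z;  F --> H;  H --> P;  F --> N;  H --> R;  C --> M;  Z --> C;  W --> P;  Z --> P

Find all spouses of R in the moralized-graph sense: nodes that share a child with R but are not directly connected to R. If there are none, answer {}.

Children of R: C, W.
  C also has parents H, N, Z.
  W has no other parent.
Excluding nodes already adjacent to R (C, H, W), the co-parent-only contribution is {N, Z}.

{N, Z}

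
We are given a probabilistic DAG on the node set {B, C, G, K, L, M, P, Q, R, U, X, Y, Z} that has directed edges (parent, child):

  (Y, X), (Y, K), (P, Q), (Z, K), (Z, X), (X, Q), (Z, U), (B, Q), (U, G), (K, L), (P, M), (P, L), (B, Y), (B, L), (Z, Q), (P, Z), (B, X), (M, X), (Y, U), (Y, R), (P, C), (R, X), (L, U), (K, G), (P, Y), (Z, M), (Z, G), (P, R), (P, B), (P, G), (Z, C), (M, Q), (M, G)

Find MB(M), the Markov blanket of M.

{B, G, K, P, Q, R, U, X, Y, Z}

Parents of M: P, Z.
M has children G, Q, X.
Co-parents of M (other parents of its children):
  X: B, R, Y, Z
  Q: B, P, X, Z
  G: K, P, U, Z
Taking the union gives {B, G, K, P, Q, R, U, X, Y, Z}.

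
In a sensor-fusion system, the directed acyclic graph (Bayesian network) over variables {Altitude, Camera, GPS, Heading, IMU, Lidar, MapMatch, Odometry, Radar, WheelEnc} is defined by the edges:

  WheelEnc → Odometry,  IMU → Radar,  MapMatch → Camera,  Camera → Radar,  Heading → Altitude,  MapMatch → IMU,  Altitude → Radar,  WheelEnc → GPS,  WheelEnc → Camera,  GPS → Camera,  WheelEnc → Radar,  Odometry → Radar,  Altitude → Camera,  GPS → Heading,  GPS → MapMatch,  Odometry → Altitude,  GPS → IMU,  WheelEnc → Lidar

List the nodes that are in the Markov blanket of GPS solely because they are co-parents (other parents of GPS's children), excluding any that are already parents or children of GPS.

{Altitude}

Children of GPS: Camera, Heading, IMU, MapMatch.
  MapMatch: —
  Heading: —
  IMU: MapMatch
  Camera: Altitude, MapMatch, WheelEnc
Excluding nodes already adjacent to GPS (Camera, Heading, IMU, MapMatch, WheelEnc), the co-parent-only contribution is {Altitude}.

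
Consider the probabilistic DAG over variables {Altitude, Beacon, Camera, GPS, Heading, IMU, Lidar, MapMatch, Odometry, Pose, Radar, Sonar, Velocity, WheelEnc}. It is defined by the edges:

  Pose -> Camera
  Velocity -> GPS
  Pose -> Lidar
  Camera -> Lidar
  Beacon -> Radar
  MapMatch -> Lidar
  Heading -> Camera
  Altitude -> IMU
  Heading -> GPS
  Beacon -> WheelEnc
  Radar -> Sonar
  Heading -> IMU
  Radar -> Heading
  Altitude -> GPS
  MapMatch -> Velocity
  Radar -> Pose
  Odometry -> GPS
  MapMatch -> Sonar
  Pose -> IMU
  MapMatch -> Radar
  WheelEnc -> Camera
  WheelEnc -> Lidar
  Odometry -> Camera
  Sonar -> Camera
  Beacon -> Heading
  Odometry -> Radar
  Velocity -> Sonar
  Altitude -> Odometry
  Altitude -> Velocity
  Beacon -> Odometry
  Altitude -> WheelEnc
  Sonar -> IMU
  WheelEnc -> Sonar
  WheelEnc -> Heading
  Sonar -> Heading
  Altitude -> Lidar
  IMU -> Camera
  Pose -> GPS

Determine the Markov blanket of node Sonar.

{Altitude, Beacon, Camera, Heading, IMU, MapMatch, Odometry, Pose, Radar, Velocity, WheelEnc}

Recall MB(v) = parents ∪ children ∪ spouses, where spouses are the other parents of v's children.
Children of Sonar: Camera, Heading, IMU.
Sonar has parents MapMatch, Radar, Velocity, WheelEnc.
Other parents of Sonar's children:
  Heading's other parents are Beacon, Radar, WheelEnc.
  IMU also has parents Altitude, Heading, Pose.
  Camera also has parents Heading, IMU, Odometry, Pose, WheelEnc.
Union: {MapMatch, Radar, Velocity, WheelEnc} ∪ {Camera, Heading, IMU} ∪ {Altitude, Beacon, Heading, IMU, Odometry, Pose, Radar, WheelEnc} = {Altitude, Beacon, Camera, Heading, IMU, MapMatch, Odometry, Pose, Radar, Velocity, WheelEnc}.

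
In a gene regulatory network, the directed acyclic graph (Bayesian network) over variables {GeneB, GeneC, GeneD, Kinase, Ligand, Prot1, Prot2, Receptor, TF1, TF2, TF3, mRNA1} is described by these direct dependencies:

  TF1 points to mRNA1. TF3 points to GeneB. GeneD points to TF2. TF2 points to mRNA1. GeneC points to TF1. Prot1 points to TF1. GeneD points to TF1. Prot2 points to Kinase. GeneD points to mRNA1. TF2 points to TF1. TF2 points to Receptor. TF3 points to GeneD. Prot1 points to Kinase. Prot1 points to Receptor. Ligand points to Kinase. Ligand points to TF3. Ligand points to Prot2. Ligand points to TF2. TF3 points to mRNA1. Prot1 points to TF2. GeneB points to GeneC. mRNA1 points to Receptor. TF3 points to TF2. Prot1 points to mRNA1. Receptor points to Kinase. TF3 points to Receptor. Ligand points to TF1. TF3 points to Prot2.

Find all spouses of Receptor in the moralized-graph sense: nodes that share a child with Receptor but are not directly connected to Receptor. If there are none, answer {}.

Children of Receptor: Kinase.
  Kinase also has parents Ligand, Prot1, Prot2.
Excluding nodes already adjacent to Receptor (Kinase, Prot1, TF2, TF3, mRNA1), the co-parent-only contribution is {Ligand, Prot2}.

{Ligand, Prot2}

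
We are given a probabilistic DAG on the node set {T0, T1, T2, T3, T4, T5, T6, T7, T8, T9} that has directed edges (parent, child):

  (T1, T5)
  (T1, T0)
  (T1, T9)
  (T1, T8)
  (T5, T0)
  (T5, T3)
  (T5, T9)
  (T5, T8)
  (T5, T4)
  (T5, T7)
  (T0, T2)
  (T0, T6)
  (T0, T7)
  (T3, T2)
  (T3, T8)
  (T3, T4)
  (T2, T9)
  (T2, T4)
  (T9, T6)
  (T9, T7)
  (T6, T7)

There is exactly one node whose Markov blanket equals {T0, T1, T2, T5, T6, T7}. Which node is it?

T9

The target node must have every member of {T0, T1, T2, T5, T6, T7} as a parent, child, or co-parent, and no others.
Parents of T9: T1, T2, T5; children: T6, T7; co-parents: T0, T5, T6.
These exactly cover the given set, so the node is T9.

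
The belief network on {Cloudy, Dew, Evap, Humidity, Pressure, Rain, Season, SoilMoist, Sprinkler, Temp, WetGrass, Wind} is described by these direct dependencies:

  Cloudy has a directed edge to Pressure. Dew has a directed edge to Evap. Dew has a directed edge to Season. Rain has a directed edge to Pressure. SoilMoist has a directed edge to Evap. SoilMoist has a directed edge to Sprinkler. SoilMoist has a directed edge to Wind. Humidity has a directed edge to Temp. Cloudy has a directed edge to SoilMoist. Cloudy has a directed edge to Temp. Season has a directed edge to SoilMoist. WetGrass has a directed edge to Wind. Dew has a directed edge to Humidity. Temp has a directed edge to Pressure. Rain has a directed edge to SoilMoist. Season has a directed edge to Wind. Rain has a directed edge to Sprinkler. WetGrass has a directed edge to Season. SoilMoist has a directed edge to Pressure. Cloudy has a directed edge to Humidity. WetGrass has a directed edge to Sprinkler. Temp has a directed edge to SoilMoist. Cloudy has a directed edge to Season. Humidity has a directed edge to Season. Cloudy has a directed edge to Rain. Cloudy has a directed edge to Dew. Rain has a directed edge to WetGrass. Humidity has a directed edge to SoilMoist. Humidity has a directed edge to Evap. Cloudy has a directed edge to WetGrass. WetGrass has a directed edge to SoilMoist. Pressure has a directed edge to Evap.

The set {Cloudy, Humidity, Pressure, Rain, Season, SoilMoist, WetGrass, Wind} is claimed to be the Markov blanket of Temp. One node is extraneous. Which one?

Wind

The Markov blanket of a node is its parents, its children, and the other parents of its children.
Ch(Temp) = {Pressure, SoilMoist}.
Pa(Temp) = {Cloudy, Humidity}.
Parents of each child, excluding Temp:
  SoilMoist: Cloudy, Humidity, Rain, Season, WetGrass
  Pressure: Cloudy, Rain, SoilMoist
MB(Temp) = {Cloudy, Humidity, Pressure, Rain, Season, SoilMoist, WetGrass}.
Wind is neither a parent, child, nor co-parent of Temp, so it does not belong.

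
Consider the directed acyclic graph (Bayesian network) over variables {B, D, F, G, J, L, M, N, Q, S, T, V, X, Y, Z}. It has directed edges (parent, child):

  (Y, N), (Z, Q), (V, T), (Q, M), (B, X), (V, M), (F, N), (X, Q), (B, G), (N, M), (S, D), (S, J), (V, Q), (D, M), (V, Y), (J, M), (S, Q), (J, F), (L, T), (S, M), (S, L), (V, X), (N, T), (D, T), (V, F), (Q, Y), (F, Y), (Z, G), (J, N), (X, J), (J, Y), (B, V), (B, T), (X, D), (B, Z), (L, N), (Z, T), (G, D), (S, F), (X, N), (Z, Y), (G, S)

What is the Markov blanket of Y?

{F, J, L, N, Q, V, X, Z}

The Markov blanket of a node is its parents, its children, and the other parents of its children.
Parents of Y: F, J, Q, V, Z.
Y has child N.
For each child, the remaining parents (spouses of Y):
  N: F, J, L, X
Taking the union gives {F, J, L, N, Q, V, X, Z}.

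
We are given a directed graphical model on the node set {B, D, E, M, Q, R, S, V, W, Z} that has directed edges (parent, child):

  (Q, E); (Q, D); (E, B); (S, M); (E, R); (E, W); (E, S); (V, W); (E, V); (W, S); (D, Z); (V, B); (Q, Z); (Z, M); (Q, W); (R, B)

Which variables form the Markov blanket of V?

V has parent E.
Ch(V) = {B, W}.
Co-parents of V (other parents of its children):
  W: E, Q
  B: E, R
So the Markov blanket of V is {B, E, Q, R, W}.

{B, E, Q, R, W}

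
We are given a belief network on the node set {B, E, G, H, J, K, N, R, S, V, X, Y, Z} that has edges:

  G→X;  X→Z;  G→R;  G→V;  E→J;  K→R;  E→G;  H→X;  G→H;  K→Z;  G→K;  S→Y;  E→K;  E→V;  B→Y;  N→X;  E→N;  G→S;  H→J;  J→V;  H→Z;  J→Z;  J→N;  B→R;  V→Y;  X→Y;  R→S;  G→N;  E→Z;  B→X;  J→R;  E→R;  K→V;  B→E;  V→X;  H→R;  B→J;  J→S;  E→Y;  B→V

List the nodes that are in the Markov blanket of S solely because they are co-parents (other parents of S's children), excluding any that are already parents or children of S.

Children of S: Y.
  Y: B, E, V, X
Excluding nodes already adjacent to S (G, J, R, Y), the co-parent-only contribution is {B, E, V, X}.

{B, E, V, X}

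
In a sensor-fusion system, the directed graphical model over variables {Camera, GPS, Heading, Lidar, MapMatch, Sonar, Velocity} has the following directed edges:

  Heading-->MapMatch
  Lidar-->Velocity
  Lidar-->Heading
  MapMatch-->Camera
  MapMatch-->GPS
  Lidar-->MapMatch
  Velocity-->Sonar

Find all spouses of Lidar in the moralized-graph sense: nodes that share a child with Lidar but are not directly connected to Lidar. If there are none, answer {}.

Children of Lidar: Heading, MapMatch, Velocity.
  Heading: —
  MapMatch: Heading
  Velocity: —
Excluding nodes already adjacent to Lidar (Heading, MapMatch, Velocity), the co-parent-only contribution is {}.

{}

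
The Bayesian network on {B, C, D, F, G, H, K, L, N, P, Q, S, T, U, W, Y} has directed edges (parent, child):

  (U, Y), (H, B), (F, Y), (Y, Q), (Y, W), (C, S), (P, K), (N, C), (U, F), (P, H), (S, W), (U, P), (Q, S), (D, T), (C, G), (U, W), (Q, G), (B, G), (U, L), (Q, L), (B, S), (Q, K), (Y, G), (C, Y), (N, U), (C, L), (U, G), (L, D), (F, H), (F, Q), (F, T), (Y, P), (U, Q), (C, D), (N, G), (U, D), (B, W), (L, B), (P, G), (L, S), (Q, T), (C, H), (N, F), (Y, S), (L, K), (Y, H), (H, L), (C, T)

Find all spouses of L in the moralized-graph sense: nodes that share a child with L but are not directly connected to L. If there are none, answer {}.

Children of L: B, D, K, S.
  parents(D) \ {L} = {C, U}.
  parents(B) \ {L} = {H}.
  S's other parents are B, C, Q, Y.
  K's other parents are P, Q.
Excluding nodes already adjacent to L (B, C, D, H, K, Q, S, U), the co-parent-only contribution is {P, Y}.

{P, Y}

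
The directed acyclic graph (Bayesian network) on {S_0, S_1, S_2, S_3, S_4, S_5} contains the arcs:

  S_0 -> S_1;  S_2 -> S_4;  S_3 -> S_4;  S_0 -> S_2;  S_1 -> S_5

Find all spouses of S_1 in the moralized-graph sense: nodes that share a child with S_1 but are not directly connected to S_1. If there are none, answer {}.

Children of S_1: S_5.
  S_5: —
Excluding nodes already adjacent to S_1 (S_0, S_5), the co-parent-only contribution is {}.

{}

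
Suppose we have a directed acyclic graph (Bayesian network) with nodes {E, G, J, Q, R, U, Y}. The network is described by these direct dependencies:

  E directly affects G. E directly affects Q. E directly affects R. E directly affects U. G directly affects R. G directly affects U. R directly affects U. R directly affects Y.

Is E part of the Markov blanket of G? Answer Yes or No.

Yes

E is a parent of G.
So E ∈ MB(G).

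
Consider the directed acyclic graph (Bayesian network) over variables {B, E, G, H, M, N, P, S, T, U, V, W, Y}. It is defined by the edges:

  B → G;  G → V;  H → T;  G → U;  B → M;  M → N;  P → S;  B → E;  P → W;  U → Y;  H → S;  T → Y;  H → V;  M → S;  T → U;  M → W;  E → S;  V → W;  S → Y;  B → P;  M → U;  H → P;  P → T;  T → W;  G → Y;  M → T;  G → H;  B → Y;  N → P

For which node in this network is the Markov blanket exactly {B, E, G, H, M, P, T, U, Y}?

S

The target node must have every member of {B, E, G, H, M, P, T, U, Y} as a parent, child, or co-parent, and no others.
Parents of S: E, H, M, P; children: Y; co-parents: B, G, T, U.
These exactly cover the given set, so the node is S.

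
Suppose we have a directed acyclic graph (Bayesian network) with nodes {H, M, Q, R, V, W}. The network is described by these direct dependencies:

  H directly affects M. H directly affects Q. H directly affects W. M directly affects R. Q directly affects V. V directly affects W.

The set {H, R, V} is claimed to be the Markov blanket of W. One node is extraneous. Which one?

R

W's parents: H, V.
W has no children.
With no children, W has no spouses; the co-parent set is empty.
MB(W) = {H, V}.
R is neither a parent, child, nor co-parent of W, so it does not belong.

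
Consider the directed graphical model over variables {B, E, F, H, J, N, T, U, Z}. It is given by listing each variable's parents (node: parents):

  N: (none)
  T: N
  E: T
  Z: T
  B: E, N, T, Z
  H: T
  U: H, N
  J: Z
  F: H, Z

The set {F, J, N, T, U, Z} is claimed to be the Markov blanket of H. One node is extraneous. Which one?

Pa(H) = {T}.
Children of H: F, U.
For each child, the remaining parents (spouses of H):
  U: N
  F: Z
MB(H) = {F, N, T, U, Z}.
J is neither a parent, child, nor co-parent of H, so it does not belong.

J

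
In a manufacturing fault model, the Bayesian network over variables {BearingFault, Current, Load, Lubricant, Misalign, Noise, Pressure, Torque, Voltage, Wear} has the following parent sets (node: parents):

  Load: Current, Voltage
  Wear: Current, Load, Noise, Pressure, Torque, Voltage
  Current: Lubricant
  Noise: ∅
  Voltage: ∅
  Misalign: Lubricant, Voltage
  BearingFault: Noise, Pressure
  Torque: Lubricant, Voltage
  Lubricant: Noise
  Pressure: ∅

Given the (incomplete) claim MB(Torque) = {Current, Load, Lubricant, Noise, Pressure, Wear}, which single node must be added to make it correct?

Torque has parents Lubricant, Voltage.
Torque has child Wear.
Other parents of Torque's children:
  Wear: Current, Load, Noise, Pressure, Voltage
MB(Torque) = {Current, Load, Lubricant, Noise, Pressure, Voltage, Wear}.
Comparing with the claimed set, Voltage is missing.

Voltage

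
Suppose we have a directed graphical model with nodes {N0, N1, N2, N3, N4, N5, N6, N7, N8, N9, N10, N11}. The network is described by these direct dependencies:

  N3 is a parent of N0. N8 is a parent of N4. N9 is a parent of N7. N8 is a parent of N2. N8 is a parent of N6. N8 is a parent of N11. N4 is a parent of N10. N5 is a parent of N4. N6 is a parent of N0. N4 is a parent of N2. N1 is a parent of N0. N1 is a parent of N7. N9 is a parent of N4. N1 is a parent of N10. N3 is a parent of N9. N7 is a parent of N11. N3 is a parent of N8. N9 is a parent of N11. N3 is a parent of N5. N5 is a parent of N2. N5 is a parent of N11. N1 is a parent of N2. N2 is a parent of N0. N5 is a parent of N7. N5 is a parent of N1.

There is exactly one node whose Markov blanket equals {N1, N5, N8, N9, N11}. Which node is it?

The target node must have every member of {N1, N5, N8, N9, N11} as a parent, child, or co-parent, and no others.
Parents of N7: N1, N5, N9; children: N11; co-parents: N5, N8, N9.
These exactly cover the given set, so the node is N7.

N7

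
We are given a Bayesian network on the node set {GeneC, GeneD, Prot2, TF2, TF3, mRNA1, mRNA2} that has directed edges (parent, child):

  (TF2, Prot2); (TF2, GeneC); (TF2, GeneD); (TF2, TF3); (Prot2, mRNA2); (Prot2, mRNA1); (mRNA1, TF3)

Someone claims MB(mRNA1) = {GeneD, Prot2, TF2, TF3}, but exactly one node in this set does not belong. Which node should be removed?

Recall MB(v) = parents ∪ children ∪ spouses, where spouses are the other parents of v's children.
Pa(mRNA1) = {Prot2}.
mRNA1's children: TF3.
Parents of each child, excluding mRNA1:
  TF3's other parent is TF2.
MB(mRNA1) = {Prot2, TF2, TF3}.
GeneD is neither a parent, child, nor co-parent of mRNA1, so it does not belong.

GeneD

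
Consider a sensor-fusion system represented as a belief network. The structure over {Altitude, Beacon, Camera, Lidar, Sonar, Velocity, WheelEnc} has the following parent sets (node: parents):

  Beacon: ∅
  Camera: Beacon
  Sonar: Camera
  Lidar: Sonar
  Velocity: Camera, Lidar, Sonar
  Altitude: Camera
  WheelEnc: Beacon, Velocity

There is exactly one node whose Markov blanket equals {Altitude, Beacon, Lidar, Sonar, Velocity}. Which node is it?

Camera

The target node must have every member of {Altitude, Beacon, Lidar, Sonar, Velocity} as a parent, child, or co-parent, and no others.
Parents of Camera: Beacon; children: Altitude, Sonar, Velocity; co-parents: Lidar, Sonar.
These exactly cover the given set, so the node is Camera.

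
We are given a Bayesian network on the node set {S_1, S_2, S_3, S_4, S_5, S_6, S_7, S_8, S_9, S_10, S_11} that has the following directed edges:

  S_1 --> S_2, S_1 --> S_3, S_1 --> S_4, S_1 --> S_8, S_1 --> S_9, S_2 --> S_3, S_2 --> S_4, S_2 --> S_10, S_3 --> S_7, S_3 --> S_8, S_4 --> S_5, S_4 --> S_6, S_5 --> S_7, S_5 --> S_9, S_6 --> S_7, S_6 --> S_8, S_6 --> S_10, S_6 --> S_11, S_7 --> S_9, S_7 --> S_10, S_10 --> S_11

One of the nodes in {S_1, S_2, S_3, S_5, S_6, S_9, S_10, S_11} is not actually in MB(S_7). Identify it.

S_7 has parents S_3, S_5, S_6.
S_7's children: S_9, S_10.
For each child, the remaining parents (spouses of S_7):
  S_9: S_1, S_5
  S_10: S_2, S_6
MB(S_7) = {S_1, S_2, S_3, S_5, S_6, S_9, S_10}.
S_11 is neither a parent, child, nor co-parent of S_7, so it does not belong.

S_11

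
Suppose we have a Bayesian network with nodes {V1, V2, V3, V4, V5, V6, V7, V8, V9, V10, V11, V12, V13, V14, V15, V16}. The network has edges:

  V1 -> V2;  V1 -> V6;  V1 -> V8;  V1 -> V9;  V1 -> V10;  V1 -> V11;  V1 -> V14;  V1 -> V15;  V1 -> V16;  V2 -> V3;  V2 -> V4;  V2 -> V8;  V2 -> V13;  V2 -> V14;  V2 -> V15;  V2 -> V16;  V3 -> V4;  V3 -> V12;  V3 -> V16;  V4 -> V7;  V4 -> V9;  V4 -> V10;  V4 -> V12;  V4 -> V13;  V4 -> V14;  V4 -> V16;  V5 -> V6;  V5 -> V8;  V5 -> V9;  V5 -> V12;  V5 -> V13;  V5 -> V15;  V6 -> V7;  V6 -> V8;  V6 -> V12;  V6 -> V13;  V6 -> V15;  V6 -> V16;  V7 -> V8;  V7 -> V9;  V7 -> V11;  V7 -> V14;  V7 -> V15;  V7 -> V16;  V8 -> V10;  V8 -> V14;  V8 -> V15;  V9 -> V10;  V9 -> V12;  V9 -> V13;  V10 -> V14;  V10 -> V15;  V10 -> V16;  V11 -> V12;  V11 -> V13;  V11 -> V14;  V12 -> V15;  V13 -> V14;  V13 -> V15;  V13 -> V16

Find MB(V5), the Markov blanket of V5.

{V1, V2, V3, V4, V6, V7, V8, V9, V10, V11, V12, V13, V15}

A node's Markov blanket = Pa ∪ Ch ∪ (parents of Ch other than the node itself).
Ch(V5) = {V6, V8, V9, V12, V13, V15}.
Parents of V5: none.
Parents of each child, excluding V5:
  V6: V1
  V8: V1, V2, V6, V7
  V9: V1, V4, V7
  V12: V3, V4, V6, V9, V11
  V13: V2, V4, V6, V9, V11
  V15: V1, V2, V6, V7, V8, V10, V12, V13
So the Markov blanket of V5 is {V1, V2, V3, V4, V6, V7, V8, V9, V10, V11, V12, V13, V15}.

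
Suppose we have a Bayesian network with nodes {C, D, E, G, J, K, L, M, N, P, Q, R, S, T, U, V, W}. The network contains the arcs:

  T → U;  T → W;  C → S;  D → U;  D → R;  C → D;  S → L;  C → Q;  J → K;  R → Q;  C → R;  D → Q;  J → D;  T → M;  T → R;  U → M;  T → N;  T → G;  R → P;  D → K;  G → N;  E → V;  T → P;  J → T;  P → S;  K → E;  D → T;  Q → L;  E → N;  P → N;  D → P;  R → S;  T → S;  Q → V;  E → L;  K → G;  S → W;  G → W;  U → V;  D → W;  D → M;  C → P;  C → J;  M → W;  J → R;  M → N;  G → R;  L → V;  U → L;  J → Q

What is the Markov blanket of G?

{C, D, E, J, K, M, N, P, R, S, T, W}

Parents of G: K, T.
G has children N, R, W.
Other parents of G's children:
  R: C, D, J, T
  W: D, M, S, T
  N: E, M, P, T
MB(G) = {C, D, E, J, K, M, N, P, R, S, T, W}.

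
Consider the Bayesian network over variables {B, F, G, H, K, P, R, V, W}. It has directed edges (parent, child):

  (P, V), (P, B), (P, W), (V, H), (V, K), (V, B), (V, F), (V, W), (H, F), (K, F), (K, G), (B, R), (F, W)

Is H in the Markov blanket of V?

H is a child of V.
So H ∈ MB(V).

Yes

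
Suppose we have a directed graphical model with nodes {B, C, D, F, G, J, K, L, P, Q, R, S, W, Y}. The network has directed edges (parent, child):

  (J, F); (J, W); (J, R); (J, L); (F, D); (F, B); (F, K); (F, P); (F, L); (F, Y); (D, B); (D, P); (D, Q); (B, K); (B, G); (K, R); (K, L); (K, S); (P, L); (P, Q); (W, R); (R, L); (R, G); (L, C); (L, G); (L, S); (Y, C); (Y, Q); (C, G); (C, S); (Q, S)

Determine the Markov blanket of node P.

{D, F, J, K, L, Q, R, Y}

P has parents D, F.
P's children: L, Q.
Co-parents of P (other parents of its children):
  parents(L) \ {P} = {F, J, K, R}.
  Q's other parents are D, Y.
So the Markov blanket of P is {D, F, J, K, L, Q, R, Y}.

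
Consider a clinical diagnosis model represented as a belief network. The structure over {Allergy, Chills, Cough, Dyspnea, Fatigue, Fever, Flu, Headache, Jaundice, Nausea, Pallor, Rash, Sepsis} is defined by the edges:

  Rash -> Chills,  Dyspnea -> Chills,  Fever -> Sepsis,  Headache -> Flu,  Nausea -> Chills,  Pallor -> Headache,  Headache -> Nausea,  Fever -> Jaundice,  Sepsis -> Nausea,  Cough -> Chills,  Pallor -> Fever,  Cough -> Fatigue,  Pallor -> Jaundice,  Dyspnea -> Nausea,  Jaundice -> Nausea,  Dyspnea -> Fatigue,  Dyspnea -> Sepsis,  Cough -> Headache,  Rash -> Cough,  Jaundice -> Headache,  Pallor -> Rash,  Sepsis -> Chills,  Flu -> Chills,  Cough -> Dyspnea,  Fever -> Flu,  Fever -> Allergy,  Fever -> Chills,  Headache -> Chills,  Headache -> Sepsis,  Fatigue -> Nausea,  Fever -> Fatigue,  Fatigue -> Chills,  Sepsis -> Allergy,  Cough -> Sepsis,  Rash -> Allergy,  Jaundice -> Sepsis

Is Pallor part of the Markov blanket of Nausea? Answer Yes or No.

No

Ch(Nausea) = {Chills}.
Nausea has parents Dyspnea, Fatigue, Headache, Jaundice, Sepsis.
Other parents of Nausea's children:
  parents(Chills) \ {Nausea} = {Cough, Dyspnea, Fatigue, Fever, Flu, Headache, Rash, Sepsis}.
MB(Nausea) = {Chills, Cough, Dyspnea, Fatigue, Fever, Flu, Headache, Jaundice, Rash, Sepsis}; Pallor is not in this set.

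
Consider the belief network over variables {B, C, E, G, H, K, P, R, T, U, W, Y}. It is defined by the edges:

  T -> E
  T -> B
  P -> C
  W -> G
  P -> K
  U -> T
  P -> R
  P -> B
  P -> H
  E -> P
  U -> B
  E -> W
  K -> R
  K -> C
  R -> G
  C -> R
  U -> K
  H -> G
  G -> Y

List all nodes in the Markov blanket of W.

{E, G, H, R}

The Markov blanket of a node is its parents, its children, and the other parents of its children.
Children of W: G.
Pa(W) = {E}.
Parents of each child, excluding W:
  G: H, R
Union: {E} ∪ {G} ∪ {H, R} = {E, G, H, R}.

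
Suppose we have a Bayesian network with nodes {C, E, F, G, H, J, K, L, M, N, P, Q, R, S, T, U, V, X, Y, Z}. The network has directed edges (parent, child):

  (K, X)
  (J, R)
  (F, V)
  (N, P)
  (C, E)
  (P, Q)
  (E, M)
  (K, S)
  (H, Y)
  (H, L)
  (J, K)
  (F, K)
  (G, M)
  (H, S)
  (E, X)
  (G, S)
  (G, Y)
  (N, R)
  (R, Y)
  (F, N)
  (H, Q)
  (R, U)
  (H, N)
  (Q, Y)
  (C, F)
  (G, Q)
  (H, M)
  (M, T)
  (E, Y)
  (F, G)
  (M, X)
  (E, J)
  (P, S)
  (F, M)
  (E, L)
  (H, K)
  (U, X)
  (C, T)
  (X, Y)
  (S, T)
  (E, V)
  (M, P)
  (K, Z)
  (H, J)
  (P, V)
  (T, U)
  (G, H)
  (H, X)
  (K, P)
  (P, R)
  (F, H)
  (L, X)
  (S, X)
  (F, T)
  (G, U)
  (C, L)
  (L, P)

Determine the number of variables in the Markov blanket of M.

13

M's children: P, T, X.
M has parents E, F, G, H.
Parents of each child, excluding M:
  P: K, L, N
  T: C, F, S
  X: E, H, K, L, S, U
MB(M) = {C, E, F, G, H, K, L, N, P, S, T, U, X}, which has 13 nodes.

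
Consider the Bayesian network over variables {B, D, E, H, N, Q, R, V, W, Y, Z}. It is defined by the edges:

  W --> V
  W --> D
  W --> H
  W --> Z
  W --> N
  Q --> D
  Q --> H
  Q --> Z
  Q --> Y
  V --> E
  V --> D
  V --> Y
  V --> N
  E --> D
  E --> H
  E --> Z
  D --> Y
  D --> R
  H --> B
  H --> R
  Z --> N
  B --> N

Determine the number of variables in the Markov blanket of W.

8

The Markov blanket of a node is its parents, its children, and the other parents of its children.
Parents of W: none.
W has children D, H, N, V, Z.
For each child, the remaining parents (spouses of W):
  V has no other parent.
  parents(D) \ {W} = {E, Q, V}.
  H's other parents are E, Q.
  Z also has parents E, Q.
  N also has parents B, V, Z.
MB(W) = {B, D, E, H, N, Q, V, Z}, which has 8 nodes.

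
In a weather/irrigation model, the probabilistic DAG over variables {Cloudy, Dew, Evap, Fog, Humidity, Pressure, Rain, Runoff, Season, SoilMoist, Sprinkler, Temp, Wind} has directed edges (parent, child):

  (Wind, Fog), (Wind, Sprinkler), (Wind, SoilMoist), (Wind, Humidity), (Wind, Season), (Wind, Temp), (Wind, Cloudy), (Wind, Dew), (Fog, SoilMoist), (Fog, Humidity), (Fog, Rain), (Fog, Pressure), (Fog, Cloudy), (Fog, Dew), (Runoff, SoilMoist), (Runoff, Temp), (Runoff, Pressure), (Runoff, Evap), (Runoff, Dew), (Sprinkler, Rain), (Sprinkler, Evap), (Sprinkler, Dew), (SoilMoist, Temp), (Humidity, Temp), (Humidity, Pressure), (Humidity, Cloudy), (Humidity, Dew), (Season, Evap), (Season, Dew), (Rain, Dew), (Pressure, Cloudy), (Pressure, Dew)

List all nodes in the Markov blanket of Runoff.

{Dew, Evap, Fog, Humidity, Pressure, Rain, Season, SoilMoist, Sprinkler, Temp, Wind}

Parents of Runoff: none.
Runoff's children: Dew, Evap, Pressure, SoilMoist, Temp.
Parents of each child, excluding Runoff:
  parents(SoilMoist) \ {Runoff} = {Fog, Wind}.
  parents(Temp) \ {Runoff} = {Humidity, SoilMoist, Wind}.
  parents(Pressure) \ {Runoff} = {Fog, Humidity}.
  parents(Evap) \ {Runoff} = {Season, Sprinkler}.
  Dew's other parents are Fog, Humidity, Pressure, Rain, Season, Sprinkler, Wind.
MB(Runoff) = {Dew, Evap, Fog, Humidity, Pressure, Rain, Season, SoilMoist, Sprinkler, Temp, Wind}.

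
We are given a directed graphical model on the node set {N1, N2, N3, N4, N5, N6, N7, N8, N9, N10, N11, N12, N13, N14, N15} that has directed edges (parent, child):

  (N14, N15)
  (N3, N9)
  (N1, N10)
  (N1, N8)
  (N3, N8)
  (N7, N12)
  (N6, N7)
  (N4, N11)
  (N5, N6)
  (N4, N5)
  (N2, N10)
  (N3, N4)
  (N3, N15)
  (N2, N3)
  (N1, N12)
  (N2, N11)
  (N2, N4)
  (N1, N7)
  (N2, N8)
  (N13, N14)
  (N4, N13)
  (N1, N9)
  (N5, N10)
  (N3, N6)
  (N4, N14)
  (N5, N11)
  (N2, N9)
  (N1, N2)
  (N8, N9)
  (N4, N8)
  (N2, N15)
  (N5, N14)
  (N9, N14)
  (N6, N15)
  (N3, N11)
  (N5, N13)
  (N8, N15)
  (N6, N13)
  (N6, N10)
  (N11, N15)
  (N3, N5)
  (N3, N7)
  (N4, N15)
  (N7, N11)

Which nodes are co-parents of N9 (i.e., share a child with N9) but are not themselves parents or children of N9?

{N4, N5, N13}

Children of N9: N14.
  parents(N14) \ {N9} = {N4, N5, N13}.
Excluding nodes already adjacent to N9 (N1, N2, N3, N8, N14), the co-parent-only contribution is {N4, N5, N13}.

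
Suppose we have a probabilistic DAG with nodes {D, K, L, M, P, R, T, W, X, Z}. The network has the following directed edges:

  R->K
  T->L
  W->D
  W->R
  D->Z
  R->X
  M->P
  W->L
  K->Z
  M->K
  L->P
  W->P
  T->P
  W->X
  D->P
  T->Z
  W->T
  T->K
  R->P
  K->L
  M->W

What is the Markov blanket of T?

A node's Markov blanket = Pa ∪ Ch ∪ (parents of Ch other than the node itself).
T's children: K, L, P, Z.
T has parent W.
Parents of each child, excluding T:
  K's other parents are M, R.
  Z also has parents D, K.
  L also has parents K, W.
  parents(P) \ {T} = {D, L, M, R, W}.
Union: {W} ∪ {K, L, P, Z} ∪ {D, K, L, M, R, W} = {D, K, L, M, P, R, W, Z}.

{D, K, L, M, P, R, W, Z}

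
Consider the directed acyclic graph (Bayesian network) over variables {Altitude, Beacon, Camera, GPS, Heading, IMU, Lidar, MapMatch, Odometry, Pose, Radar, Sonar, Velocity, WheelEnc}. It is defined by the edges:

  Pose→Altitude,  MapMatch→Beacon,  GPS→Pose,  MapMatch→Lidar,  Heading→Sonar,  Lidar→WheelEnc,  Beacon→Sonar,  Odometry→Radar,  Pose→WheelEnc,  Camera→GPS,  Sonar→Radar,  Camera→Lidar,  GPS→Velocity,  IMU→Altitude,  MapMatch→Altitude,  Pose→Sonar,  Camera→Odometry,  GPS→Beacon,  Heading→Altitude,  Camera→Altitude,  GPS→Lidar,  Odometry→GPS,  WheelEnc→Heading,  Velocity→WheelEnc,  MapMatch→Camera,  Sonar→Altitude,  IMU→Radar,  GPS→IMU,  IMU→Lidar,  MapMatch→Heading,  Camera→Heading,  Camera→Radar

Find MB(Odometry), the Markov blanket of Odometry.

Pa(Odometry) = {Camera}.
Odometry's children: GPS, Radar.
Co-parents of Odometry (other parents of its children):
  GPS's other parent is Camera.
  Radar also has parents Camera, IMU, Sonar.
Taking the union gives {Camera, GPS, IMU, Radar, Sonar}.

{Camera, GPS, IMU, Radar, Sonar}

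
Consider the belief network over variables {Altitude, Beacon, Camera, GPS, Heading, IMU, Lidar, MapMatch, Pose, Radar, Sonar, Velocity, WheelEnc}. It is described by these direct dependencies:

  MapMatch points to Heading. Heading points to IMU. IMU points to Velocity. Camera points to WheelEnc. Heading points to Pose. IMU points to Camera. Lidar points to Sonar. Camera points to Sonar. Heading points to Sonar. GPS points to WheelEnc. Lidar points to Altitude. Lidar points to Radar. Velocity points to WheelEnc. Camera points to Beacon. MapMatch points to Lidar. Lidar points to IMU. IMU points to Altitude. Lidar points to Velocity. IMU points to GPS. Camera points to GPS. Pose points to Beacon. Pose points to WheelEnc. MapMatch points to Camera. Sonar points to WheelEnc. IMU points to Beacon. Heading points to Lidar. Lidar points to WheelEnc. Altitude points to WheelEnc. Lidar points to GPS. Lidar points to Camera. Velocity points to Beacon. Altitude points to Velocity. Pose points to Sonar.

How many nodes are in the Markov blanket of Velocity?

9

Parents of Velocity: Altitude, IMU, Lidar.
Children of Velocity: Beacon, WheelEnc.
Parents of each child, excluding Velocity:
  parents(Beacon) \ {Velocity} = {Camera, IMU, Pose}.
  WheelEnc also has parents Altitude, Camera, GPS, Lidar, Pose, Sonar.
MB(Velocity) = {Altitude, Beacon, Camera, GPS, IMU, Lidar, Pose, Sonar, WheelEnc}, which has 9 nodes.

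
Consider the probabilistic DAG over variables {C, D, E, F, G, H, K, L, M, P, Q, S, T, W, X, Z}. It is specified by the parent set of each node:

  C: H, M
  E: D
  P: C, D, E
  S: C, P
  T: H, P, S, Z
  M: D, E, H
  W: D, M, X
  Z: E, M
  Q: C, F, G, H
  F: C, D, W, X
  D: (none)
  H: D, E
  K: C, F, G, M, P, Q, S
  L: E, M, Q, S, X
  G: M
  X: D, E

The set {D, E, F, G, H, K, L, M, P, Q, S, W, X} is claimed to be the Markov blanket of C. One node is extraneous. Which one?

L

A node's Markov blanket = Pa ∪ Ch ∪ (parents of Ch other than the node itself).
C has parents H, M.
Children of C: F, K, P, Q, S.
Parents of each child, excluding C:
  F's other parents are D, W, X.
  P's other parents are D, E.
  parents(S) \ {C} = {P}.
  parents(Q) \ {C} = {F, G, H}.
  K's other parents are F, G, M, P, Q, S.
MB(C) = {D, E, F, G, H, K, M, P, Q, S, W, X}.
L is neither a parent, child, nor co-parent of C, so it does not belong.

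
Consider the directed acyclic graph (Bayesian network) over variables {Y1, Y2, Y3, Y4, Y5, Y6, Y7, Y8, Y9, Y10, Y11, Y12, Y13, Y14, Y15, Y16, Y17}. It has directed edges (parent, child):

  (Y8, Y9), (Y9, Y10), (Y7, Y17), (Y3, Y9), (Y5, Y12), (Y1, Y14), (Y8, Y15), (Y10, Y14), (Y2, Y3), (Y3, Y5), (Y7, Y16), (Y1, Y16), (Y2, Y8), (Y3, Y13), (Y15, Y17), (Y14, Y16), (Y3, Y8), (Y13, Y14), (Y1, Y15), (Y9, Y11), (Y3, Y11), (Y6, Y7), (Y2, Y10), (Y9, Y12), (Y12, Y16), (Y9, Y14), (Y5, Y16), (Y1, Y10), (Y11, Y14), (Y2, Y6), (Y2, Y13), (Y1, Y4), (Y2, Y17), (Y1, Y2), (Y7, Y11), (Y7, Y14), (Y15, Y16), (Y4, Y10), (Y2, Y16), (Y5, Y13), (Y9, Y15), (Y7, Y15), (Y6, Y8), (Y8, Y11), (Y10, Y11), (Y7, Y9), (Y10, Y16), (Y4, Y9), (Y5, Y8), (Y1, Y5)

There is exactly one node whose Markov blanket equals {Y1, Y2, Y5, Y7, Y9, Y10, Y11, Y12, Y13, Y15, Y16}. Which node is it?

Y14

The target node must have every member of {Y1, Y2, Y5, Y7, Y9, Y10, Y11, Y12, Y13, Y15, Y16} as a parent, child, or co-parent, and no others.
Parents of Y14: Y1, Y7, Y9, Y10, Y11, Y13; children: Y16; co-parents: Y1, Y2, Y5, Y7, Y10, Y12, Y15.
These exactly cover the given set, so the node is Y14.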